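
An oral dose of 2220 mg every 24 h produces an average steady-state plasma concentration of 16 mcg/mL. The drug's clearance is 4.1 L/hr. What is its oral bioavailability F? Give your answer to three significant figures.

F·D/τ = CL·Css at steady state → F = CL·Css·τ / D.
F = 4.1 × 16 × 24 / 2220 = 0.709

0.709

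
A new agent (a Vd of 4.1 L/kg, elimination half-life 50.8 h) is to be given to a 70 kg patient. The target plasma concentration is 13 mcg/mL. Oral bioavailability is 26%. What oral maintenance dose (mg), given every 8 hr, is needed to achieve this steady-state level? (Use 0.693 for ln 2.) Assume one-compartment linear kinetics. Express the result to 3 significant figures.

1570 mg

Total Vd = 4.1 × 70 = 287.0 L
k = 0.693/50.8 = 0.01364 h⁻¹, so CL = k·Vd = 0.01364 × 287.0 = 3.915 L/h
D = CL × Css × τ / F = 3.915 × 13 × 8 / 0.26 = 1566 mg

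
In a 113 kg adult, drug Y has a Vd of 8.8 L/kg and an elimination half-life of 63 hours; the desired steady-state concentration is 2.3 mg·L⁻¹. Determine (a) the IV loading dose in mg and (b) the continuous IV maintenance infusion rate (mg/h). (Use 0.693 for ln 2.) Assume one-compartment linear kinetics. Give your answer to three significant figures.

Total Vd = 8.8 × 113 = 994.4 L
LD = Vd × C = 994.4 × 2.3 = 2287 mg
CL = 0.693 × Vd / t½ = 0.693 × 994.4 / 63 = 10.94 L/h
Infusion rate = CL × Css = 10.94 × 2.3 = 25.16 mg/h

(a) 2290 mg; (b) 25.2 mg/h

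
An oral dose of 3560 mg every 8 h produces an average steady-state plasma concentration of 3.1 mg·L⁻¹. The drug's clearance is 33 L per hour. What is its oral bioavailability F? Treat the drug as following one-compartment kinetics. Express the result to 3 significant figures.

F·D/τ = CL·Css at steady state → F = CL·Css·τ / D.
F = 33 × 3.1 × 8 / 3560 = 0.230

0.230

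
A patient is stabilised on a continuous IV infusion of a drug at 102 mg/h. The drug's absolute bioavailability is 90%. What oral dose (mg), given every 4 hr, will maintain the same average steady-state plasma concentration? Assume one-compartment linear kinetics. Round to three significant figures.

To maintain the same Css, the systemic dosing rate must be unchanged: F·D/τ = infusion rate.
D = rate × τ / F = 102 × 4 / 0.9 = 453.3 mg

453 mg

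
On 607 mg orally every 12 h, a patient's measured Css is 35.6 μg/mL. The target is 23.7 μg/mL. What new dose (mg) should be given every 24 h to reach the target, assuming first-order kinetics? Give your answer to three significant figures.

With linear kinetics, Css is proportional to dose rate (D/τ) at fixed clearance.
D₂ = D₁ × (Css,target / Css,current) × (τ₂/τ₁) = 607 × (23.7/35.6) × (24/12) = 808.2 mg

808 mg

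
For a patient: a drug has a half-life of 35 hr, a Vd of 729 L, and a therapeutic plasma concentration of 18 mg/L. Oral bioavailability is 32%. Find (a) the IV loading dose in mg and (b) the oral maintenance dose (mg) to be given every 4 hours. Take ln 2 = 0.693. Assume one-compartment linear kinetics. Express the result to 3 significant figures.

LD = Vd × C = 729.0 × 18 = 13120 mg
CL = 0.693 × Vd / t½ = 0.693 × 729.0 / 35 = 14.43 L/h
D = CL × Css × τ / F = 14.43 × 18 × 4 / 0.32 = 3247 mg

(a) 13100 mg; (b) 3250 mg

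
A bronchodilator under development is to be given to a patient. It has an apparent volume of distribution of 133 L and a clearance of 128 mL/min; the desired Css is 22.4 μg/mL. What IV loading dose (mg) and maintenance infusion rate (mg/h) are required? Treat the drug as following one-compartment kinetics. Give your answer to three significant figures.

Loading: fill Vd to C_target → 133.0 L × 22.4 mg/L = 2979 mg
CL = 128 mL/min = 128 × 0.06 = 7.680 L/h
Maintenance infusion rate = CL × Css = 7.680 × 22.4 = 172.0 mg/h

(a) 2980 mg; (b) 172 mg/h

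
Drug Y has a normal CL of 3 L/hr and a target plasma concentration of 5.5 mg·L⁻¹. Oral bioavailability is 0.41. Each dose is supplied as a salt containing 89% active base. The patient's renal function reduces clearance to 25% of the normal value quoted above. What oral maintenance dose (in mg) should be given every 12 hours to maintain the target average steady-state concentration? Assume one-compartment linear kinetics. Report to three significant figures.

Patient clearance = 0.25 × 3.000 = 0.7500 L/h
D = CL × Css × τ / F / S = 0.7500 × 5.5 × 12 / 0.41 / 0.89 = 135.7 mg

136 mg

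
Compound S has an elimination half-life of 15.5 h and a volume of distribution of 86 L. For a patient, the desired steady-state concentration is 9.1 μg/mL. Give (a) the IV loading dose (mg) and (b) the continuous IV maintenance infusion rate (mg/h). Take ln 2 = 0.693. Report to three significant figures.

LD = Vd × C = 86.00 × 9.1 = 782.6 mg
CL = 0.693 × Vd / t½ = 0.693 × 86.00 / 15.5 = 3.845 L/h
Infusion rate = CL × Css = 3.845 × 9.1 = 34.99 mg/h

(a) 783 mg; (b) 35.0 mg/h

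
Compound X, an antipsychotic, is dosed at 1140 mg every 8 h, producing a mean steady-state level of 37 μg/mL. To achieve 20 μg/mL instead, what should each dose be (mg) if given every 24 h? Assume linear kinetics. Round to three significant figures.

For first-order elimination, Css ∝ F·D/(CL·τ); F and CL are unchanged, so Css ∝ D/τ.
D₂ = D₁ × (Css,target / Css,current) × (τ₂/τ₁) = 1140 × (20/37) × (24/8) = 1849 mg

1850 mg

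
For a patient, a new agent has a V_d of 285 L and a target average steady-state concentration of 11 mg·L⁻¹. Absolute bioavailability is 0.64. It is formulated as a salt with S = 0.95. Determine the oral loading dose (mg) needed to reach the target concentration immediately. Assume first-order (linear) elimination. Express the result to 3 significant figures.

5160 mg

The loading dose fills Vd to the target concentration.
LD = Vd × C / F / S = 285.0 × 11.00 / 0.64 / 0.95 = 5156 mg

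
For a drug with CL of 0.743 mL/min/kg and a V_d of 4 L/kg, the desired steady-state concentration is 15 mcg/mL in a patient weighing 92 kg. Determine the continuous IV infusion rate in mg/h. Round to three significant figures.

61.5 mg/h

CL = 0.743 mL/min/kg × 92 kg = 68.36 mL/min = 68.36 × 60/1000 = 4.102 L/h
R₀ = 4.102 × 15 = 61.53 mg/h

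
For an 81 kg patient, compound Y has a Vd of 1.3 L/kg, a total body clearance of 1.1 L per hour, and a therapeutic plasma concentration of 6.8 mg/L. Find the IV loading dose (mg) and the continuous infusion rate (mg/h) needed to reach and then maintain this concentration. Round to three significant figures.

Total Vd = 1.3 × 81 = 105.3 L
LD = Vd · C_target = 105.3 × 6.8 = 716.0 mg
Maintenance: replace elimination → rate = CL × Css = 1.100 × 6.8 = 7.480 mg/h

(a) 716 mg; (b) 7.48 mg/h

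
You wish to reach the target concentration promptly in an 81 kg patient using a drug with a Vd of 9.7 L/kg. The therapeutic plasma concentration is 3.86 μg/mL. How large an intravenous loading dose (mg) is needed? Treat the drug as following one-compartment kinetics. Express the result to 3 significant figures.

3030 mg

Vd(total) = 81 kg × 9.7 L/kg = 785.7 L
LD = Vd × C = 785.7 × 3.860 = 3033 mg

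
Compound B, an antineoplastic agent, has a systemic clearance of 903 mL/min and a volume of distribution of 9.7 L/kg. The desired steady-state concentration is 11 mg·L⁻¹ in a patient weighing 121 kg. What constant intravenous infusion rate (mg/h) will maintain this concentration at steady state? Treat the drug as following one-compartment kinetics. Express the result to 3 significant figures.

596 mg/h

CL = 903 mL/min = 903 × 0.06 = 54.18 L/h
Infusion rate = CL · Css = 54.18 L/h × 11 mg/L = 596.0 mg/h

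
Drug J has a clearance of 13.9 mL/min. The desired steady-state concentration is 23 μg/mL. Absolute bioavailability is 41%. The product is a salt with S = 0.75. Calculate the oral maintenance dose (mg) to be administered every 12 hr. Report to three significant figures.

CL = 13.9 mL/min × 60/1000 = 0.8340 L/h
At steady state, dose per interval replaces the amount cleared in that interval: F·S·D/τ = CL·Css.
D = CL × Css × τ / F / S = 0.8340 × 23 × 12 / 0.41 / 0.75 = 748.6 mg

749 mg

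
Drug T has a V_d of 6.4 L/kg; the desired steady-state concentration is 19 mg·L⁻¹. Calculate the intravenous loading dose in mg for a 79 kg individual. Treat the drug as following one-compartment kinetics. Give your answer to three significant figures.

Total Vd = 6.4 × 79 = 505.6 L
The loading dose fills Vd to the target concentration.
LD = Vd × C = 505.6 × 19.00 = 9606 mg

9610 mg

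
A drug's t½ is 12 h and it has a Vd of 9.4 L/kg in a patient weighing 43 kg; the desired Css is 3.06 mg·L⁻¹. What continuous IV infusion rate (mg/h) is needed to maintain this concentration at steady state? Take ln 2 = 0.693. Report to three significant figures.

71.4 mg/h

Total Vd = 9.4 × 43 = 404.2 L
k = 0.693/12 = 0.05775 h⁻¹, so CL = k·Vd = 0.05775 × 404.2 = 23.34 L/h
Infusion rate = CL × Css = 23.34 × 3.06 = 71.42 mg/h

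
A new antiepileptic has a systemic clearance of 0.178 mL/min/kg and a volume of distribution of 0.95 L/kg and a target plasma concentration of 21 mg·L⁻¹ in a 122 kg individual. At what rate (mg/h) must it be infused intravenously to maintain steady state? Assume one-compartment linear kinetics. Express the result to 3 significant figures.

27.4 mg/h

CL = 0.178 mL/min/kg × 122 kg = 21.72 mL/min = 21.72 × 60/1000 = 1.303 L/h
Infusion rate = CL · Css = 1.303 L/h × 21 mg/L = 27.36 mg/h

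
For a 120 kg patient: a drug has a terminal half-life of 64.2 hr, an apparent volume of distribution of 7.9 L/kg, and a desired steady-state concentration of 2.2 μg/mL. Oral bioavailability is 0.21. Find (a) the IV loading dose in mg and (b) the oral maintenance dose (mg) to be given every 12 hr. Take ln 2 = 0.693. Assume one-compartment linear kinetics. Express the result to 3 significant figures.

Total Vd = 7.9 × 120 = 948.0 L
LD = Vd × C = 948.0 × 2.2 = 2086 mg
CL = 0.693 × Vd / t½ = 0.693 × 948.0 / 64.2 = 10.23 L/h
D = CL × Css × τ / F = 10.23 × 2.2 × 12 / 0.21 = 1286 mg

(a) 2090 mg; (b) 1290 mg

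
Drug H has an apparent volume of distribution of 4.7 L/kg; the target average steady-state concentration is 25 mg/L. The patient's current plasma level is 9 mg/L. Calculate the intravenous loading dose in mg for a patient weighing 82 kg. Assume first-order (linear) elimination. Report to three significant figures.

Total Vd = 4.7 × 82 = 385.4 L
Concentration deficit ΔC = 25 − 9 = 16.00 mg/L
LD = Vd × ΔC = 385.4 × 16.00 = 6166 mg

6170 mg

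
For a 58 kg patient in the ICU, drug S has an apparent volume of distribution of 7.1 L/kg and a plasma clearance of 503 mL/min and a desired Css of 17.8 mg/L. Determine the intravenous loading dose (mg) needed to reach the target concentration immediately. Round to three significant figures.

Total Vd = 7.1 × 58 = 411.8 L
LD = Vd × C = 411.8 × 17.80 = 7330 mg

7330 mg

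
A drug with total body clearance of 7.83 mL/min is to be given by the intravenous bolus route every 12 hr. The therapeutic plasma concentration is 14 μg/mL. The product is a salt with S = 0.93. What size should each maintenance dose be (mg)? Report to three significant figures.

84.9 mg

Convert clearance: 7.83 mL/min × 60 min/h ÷ 1000 mL/L = 0.4698 L/h
At steady state, dose per interval replaces the amount cleared in that interval: S·D/τ = CL·Css.
D = CL × Css × τ / S = 0.4698 × 14 × 12 / 0.93 = 84.87 mg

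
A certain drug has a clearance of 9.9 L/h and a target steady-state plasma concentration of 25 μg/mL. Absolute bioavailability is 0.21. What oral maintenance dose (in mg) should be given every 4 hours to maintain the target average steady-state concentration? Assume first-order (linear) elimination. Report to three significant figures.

D = CL × Css × τ / F = 9.900 × 25 × 4 / 0.21 = 4714 mg

4710 mg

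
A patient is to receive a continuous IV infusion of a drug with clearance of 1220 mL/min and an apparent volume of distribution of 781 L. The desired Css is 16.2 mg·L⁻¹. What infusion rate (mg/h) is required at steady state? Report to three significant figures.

1190 mg/h

Convert clearance: 1220 mL/min × 60 min/h ÷ 1000 mL/L = 73.20 L/h
R₀ = 73.20 × 16.2 = 1186 mg/h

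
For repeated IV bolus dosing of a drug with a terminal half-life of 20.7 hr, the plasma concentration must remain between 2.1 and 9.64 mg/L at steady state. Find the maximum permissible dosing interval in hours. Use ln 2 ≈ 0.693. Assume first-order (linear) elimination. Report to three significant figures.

k = 0.693 / t½ = 0.693 / 20.7 = 0.03348 h⁻¹
Between IV bolus doses, concentration decays as C = C₀·e^(−kτ), so C_peak/C_trough = e^(kτ).
τ_max = ln(C_peak/C_trough) / k = ln(9.64/2.1) / 0.03348 = 1.524 / 0.03348 = 45.52 h

45.5 h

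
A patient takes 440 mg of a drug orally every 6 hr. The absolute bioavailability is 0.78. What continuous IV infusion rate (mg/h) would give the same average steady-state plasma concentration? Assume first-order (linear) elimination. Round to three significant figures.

57.2 mg/h

Equivalent systemic input: infusion rate = F·D/τ.
Rate = 0.78 × 440 / 6 = 57.20 mg/h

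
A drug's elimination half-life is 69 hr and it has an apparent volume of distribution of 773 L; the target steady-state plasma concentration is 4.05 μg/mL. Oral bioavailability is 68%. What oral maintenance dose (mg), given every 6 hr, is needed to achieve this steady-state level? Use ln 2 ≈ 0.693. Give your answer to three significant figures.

277 mg

CL = ln 2 · Vd / t½ = 0.693 × 773.0 / 69 = 7.764 L/h
D = CL × Css × τ / F = 7.764 × 4.05 × 6 / 0.68 = 277.4 mg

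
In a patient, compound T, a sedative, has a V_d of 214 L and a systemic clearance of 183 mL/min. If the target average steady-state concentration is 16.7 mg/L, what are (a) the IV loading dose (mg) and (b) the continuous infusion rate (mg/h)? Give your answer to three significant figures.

(a) 3570 mg; (b) 183 mg/h

Loading: fill Vd to C_target → 214.0 L × 16.7 mg/L = 3574 mg
CL = 183 mL/min = 183 × 0.06 = 10.98 L/h
Maintenance: replace elimination → rate = CL × Css = 10.98 × 16.7 = 183.4 mg/h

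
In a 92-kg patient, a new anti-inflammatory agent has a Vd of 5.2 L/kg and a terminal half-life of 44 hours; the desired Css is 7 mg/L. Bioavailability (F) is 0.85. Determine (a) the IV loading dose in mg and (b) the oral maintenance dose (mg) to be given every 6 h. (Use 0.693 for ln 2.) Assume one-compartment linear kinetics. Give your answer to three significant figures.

(a) 3350 mg; (b) 372 mg

Total Vd = 5.2 × 92 = 478.4 L
LD = Vd × C = 478.4 × 7 = 3349 mg
CL = 0.693 × Vd / t½ = 0.693 × 478.4 / 44 = 7.535 L/h
D = CL × Css × τ / F = 7.535 × 7 × 6 / 0.85 = 372.3 mg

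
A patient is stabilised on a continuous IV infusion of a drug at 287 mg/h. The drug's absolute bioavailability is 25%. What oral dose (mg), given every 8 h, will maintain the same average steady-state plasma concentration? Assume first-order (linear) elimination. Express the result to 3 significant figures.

To maintain the same Css, the systemic dosing rate must be unchanged: F·D/τ = infusion rate.
D = rate × τ / F = 287 × 8 / 0.25 = 9184 mg

9180 mg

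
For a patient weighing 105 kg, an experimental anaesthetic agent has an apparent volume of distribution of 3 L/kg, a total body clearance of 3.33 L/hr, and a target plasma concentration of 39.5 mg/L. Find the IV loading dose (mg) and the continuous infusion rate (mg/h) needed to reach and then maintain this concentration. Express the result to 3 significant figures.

Total Vd = 3 × 105 = 315.0 L
Loading dose = Vd × C = 315.0 × 39.5 = 12440 mg
Maintenance: replace elimination → rate = CL × Css = 3.330 × 39.5 = 131.5 mg/h

(a) 12400 mg; (b) 132 mg/h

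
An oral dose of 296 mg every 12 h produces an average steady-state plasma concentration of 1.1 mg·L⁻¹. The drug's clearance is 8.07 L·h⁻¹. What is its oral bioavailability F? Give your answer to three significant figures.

F·D/τ = CL·Css at steady state → F = CL·Css·τ / D.
F = 8.07 × 1.1 × 12 / 296 = 0.360

0.360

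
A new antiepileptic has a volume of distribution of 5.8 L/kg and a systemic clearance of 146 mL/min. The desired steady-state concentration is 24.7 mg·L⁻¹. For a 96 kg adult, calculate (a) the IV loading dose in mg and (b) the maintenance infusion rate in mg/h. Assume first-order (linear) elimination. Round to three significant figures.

(a) 13800 mg; (b) 216 mg/h

Total Vd = 5.8 × 96 = 556.8 L
LD = Vd · C_target = 556.8 × 24.7 = 13750 mg
Convert clearance: 146 mL/min × 60 min/h ÷ 1000 mL/L = 8.760 L/h
Maintenance infusion rate = CL × Css = 8.760 × 24.7 = 216.4 mg/h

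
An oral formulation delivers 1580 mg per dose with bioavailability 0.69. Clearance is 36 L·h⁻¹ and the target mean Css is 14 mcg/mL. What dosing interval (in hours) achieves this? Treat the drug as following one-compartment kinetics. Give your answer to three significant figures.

F·D/τ = CL·Css → τ = F·D / (CL·Css).
τ = 0.69 × 1580 / (36 × 14) = 2.163 h

2.16 h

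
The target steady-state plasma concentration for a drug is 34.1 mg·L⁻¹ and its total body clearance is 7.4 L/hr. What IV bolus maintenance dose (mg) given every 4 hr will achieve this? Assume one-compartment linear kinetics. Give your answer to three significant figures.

1010 mg

D = CL × Css × τ = 7.400 × 34.1 × 4 = 1009 mg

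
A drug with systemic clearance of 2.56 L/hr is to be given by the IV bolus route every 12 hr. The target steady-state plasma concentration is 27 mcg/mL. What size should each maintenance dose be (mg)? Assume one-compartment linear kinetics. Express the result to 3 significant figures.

D = CL × Css × τ = 2.560 × 27 × 12 = 829.4 mg

829 mg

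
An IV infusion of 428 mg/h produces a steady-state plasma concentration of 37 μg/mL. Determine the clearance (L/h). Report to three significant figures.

11.6 L/h

At steady state, infusion rate = CL × Css, so CL = rate / Css.
CL = 428 / 37 = 11.57 L/h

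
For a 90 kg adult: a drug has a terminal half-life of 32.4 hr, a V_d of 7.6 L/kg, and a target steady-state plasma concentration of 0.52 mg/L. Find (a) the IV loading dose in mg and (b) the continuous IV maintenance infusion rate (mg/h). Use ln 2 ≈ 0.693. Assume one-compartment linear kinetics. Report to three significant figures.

Vd = 7.6 L/kg × 90 kg = 684.0 L
LD = Vd × C = 684.0 × 0.52 = 355.7 mg
CL = 0.693 × Vd / t½ = 0.693 × 684.0 / 32.4 = 14.63 L/h
Infusion rate = CL × Css = 14.63 × 0.52 = 7.608 mg/h

(a) 356 mg; (b) 7.61 mg/h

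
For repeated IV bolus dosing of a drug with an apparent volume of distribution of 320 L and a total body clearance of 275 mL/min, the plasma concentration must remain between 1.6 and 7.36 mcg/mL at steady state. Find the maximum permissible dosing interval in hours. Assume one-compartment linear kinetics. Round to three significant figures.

29.6 h

CL = 275 mL/min × 60/1000 = 16.50 L/h
k = CL / Vd = 16.50 / 320.0 = 0.05156 h⁻¹
Between IV bolus doses, concentration decays as C = C₀·e^(−kτ), so C_peak/C_trough = e^(kτ).
τ_max = ln(C_peak/C_trough) / k = ln(7.36/1.6) / 0.05156 = 1.526 / 0.05156 = 29.60 h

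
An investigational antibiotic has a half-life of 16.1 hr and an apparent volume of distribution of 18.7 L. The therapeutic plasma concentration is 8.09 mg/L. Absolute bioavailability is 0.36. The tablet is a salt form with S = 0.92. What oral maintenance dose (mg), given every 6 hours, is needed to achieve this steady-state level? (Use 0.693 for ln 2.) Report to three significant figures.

118 mg

CL = 0.693 × Vd / t½ = 0.693 × 18.70 / 16.1 = 0.8049 L/h
D = CL × Css × τ / F / S = 0.8049 × 8.09 × 6 / 0.36 / 0.92 = 118.0 mg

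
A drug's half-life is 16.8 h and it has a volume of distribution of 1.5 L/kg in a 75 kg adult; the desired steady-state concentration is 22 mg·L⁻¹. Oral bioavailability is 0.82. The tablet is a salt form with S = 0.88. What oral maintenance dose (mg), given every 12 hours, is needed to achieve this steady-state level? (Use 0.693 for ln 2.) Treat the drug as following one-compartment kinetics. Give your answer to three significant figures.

Total Vd = 1.5 × 75 = 112.5 L
CL = 0.693 × Vd / t½ = 0.693 × 112.5 / 16.8 = 4.641 L/h
D = CL × Css × τ / F / S = 4.641 × 22 × 12 / 0.82 / 0.88 = 1698 mg

1700 mg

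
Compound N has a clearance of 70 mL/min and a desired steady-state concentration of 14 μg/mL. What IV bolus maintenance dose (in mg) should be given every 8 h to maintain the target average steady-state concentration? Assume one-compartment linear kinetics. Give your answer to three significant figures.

CL = 70 mL/min = 70 × 0.06 = 4.200 L/h
D = CL × Css × τ = 4.200 × 14 × 8 = 470.4 mg

470 mg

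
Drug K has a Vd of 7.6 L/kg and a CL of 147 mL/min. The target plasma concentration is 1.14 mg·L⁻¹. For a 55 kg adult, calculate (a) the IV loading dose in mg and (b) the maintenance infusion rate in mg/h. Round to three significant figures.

(a) 477 mg; (b) 10.1 mg/h

Vd(total) = 55 kg × 7.6 L/kg = 418.0 L
LD = Vd · C_target = 418.0 × 1.14 = 476.5 mg
Convert clearance: 147 mL/min × 60 min/h ÷ 1000 mL/L = 8.820 L/h
Maintenance infusion rate = CL × Css = 8.820 × 1.14 = 10.05 mg/h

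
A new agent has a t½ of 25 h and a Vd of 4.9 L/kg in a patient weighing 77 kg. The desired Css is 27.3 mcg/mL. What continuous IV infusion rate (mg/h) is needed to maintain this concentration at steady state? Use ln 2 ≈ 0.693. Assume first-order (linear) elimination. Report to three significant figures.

Vd = 4.9 L/kg × 77 kg = 377.3 L
k = 0.693/25 = 0.02772 h⁻¹, so CL = k·Vd = 0.02772 × 377.3 = 10.46 L/h
Infusion rate = CL × Css = 10.46 × 27.3 = 285.6 mg/h

286 mg/h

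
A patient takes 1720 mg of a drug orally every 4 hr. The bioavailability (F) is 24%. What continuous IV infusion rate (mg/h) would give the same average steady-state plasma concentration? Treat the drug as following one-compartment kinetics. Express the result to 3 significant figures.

103 mg/h

Equivalent systemic input: infusion rate = F·D/τ.
Rate = 0.24 × 1720 / 4 = 103.2 mg/h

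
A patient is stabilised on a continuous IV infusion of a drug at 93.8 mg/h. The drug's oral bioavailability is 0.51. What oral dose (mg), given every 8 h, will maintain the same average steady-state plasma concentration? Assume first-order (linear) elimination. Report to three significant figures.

To maintain the same Css, the systemic dosing rate must be unchanged: F·D/τ = infusion rate.
D = rate × τ / F = 93.8 × 8 / 0.51 = 1471 mg

1470 mg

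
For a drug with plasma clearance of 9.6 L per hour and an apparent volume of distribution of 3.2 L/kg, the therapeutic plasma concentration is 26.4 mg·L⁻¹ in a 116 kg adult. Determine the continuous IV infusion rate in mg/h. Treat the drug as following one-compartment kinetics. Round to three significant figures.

R₀ = 9.600 × 26.4 = 253.4 mg/h

253 mg/h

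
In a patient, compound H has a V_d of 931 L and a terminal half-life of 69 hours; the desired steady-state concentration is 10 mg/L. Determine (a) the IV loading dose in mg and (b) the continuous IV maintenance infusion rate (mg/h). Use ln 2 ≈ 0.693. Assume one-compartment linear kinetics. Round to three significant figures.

LD = Vd × C = 931.0 × 10 = 9310 mg
CL = 0.693 × Vd / t½ = 0.693 × 931.0 / 69 = 9.350 L/h
Infusion rate = CL × Css = 9.350 × 10 = 93.50 mg/h

(a) 9310 mg; (b) 93.5 mg/h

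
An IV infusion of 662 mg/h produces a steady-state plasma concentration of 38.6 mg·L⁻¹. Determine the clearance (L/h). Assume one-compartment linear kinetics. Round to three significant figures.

At steady state, infusion rate = CL × Css, so CL = rate / Css.
CL = 662 / 38.6 = 17.15 L/h

17.2 L/h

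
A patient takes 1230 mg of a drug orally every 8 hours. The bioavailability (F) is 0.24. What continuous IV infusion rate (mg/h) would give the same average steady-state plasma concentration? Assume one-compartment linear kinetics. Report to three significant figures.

Equivalent systemic input: infusion rate = F·D/τ.
Rate = 0.24 × 1230 / 8 = 36.90 mg/h

36.9 mg/h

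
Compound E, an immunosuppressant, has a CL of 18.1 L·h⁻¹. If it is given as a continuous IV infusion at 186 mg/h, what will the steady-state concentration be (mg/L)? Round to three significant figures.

10.3 mg/L

Css = rate / CL = 186 / 18.10 = 10.28 mg/L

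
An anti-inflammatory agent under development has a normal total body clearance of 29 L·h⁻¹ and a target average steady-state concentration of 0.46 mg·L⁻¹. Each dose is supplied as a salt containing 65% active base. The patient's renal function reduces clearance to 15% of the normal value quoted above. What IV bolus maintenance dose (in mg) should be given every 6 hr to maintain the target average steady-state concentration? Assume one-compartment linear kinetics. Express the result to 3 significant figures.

18.5 mg

Patient clearance = 0.15 × 29.00 = 4.350 L/h
D = CL × Css × τ / S = 4.350 × 0.46 × 6 / 0.65 = 18.47 mg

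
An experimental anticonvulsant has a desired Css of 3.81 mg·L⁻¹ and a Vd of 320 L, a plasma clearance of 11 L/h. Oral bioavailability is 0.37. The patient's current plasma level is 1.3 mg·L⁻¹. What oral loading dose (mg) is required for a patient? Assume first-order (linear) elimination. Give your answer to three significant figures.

2170 mg

The loading dose fills Vd to the target concentration.
Concentration deficit ΔC = 3.81 − 1.3 = 2.510 mg/L
LD = Vd × ΔC / F = 320.0 × 2.510 / 0.37 = 2171 mg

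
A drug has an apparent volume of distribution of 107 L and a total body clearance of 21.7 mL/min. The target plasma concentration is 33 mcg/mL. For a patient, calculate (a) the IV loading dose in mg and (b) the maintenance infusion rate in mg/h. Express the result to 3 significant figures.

(a) 3530 mg; (b) 43.0 mg/h

Loading: fill Vd to C_target → 107.0 L × 33 mg/L = 3531 mg
CL = 21.7 mL/min × 60/1000 = 1.302 L/h
Maintenance: replace elimination → rate = CL × Css = 1.302 × 33 = 42.97 mg/h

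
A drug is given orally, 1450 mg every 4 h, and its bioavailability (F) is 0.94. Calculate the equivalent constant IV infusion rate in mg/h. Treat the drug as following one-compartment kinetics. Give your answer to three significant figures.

Equivalent systemic input: infusion rate = F·D/τ.
Rate = 0.94 × 1450 / 4 = 340.8 mg/h

341 mg/h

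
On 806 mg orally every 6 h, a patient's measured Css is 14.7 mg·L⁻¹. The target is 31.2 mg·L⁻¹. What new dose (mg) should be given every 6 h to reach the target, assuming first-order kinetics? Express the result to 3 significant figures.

1710 mg

For first-order elimination, Css ∝ F·D/(CL·τ); F and CL are unchanged, so Css ∝ D/τ.
D₂ = D₁ × (Css,target / Css,current) = 806 × 31.2/14.7 = 1711 mg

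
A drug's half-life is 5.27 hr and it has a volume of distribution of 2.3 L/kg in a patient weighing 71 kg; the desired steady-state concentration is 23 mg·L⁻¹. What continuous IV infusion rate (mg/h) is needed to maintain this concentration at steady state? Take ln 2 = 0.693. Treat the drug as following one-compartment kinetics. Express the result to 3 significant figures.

Total Vd = 2.3 × 71 = 163.3 L
CL = ln 2 · Vd / t½ = 0.693 × 163.3 / 5.27 = 21.47 L/h
Infusion rate = CL × Css = 21.47 × 23 = 493.8 mg/h

494 mg/h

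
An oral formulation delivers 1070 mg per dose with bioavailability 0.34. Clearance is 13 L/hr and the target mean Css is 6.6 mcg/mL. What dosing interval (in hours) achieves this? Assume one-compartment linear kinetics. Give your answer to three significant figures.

F·D/τ = CL·Css → τ = F·D / (CL·Css).
τ = 0.34 × 1070 / (13 × 6.6) = 4.240 h

4.24 h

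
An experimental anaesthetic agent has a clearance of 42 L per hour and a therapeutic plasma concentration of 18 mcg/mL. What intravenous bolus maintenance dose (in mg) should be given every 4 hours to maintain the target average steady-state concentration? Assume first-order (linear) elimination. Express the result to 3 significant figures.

3020 mg

D = CL × Css × τ = 42.00 × 18 × 4 = 3024 mg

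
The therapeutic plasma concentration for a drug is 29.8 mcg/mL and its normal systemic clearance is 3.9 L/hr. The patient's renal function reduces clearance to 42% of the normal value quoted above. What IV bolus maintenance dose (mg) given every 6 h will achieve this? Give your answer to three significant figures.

293 mg

Patient clearance = 0.42 × 3.900 = 1.638 L/h
D = CL × Css × τ = 1.638 × 29.8 × 6 = 292.9 mg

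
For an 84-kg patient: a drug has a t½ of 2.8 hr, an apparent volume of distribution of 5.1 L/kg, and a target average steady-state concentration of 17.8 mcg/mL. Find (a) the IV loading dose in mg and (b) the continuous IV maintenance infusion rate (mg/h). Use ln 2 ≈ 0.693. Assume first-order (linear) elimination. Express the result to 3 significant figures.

Vd = 5.1 L/kg × 84 kg = 428.4 L
LD = Vd × C = 428.4 × 17.8 = 7626 mg
CL = 0.693 × Vd / t½ = 0.693 × 428.4 / 2.8 = 106.0 L/h
Infusion rate = CL × Css = 106.0 × 17.8 = 1887 mg/h

(a) 7630 mg; (b) 1890 mg/h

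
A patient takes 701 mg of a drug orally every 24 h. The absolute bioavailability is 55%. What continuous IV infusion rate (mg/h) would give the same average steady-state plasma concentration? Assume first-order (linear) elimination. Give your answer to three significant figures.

16.1 mg/h

Equivalent systemic input: infusion rate = F·D/τ.
Rate = 0.55 × 701 / 24 = 16.06 mg/h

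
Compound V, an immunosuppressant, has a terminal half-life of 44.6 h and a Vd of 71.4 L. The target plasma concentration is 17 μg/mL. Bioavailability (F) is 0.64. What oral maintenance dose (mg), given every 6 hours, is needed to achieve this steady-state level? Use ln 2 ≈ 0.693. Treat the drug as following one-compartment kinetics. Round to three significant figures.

177 mg

CL = 0.693 × Vd / t½ = 0.693 × 71.40 / 44.6 = 1.109 L/h
D = CL × Css × τ / F = 1.109 × 17 × 6 / 0.64 = 176.7 mg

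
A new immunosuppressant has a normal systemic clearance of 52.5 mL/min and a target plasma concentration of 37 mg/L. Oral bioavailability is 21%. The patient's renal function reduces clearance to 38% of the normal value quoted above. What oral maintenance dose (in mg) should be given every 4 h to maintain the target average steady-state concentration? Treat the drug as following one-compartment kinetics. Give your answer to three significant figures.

844 mg

Convert clearance: 52.5 mL/min × 60 min/h ÷ 1000 mL/L = 3.150 L/h
Patient clearance = 0.38 × 3.150 = 1.197 L/h
D = CL × Css × τ / F = 1.197 × 37 × 4 / 0.21 = 843.6 mg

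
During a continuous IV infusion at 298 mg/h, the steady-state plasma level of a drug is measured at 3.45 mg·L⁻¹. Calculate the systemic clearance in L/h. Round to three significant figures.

At steady state, infusion rate = CL × Css, so CL = rate / Css.
CL = 298 / 3.45 = 86.38 L/h

86.4 L/h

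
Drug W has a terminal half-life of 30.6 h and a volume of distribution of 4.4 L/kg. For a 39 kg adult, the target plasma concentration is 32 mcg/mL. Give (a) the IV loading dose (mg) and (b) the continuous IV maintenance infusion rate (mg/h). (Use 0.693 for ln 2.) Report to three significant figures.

Vd(total) = 39 kg × 4.4 L/kg = 171.6 L
LD = Vd × C = 171.6 × 32 = 5491 mg
CL = 0.693 × Vd / t½ = 0.693 × 171.6 / 30.6 = 3.886 L/h
Infusion rate = CL × Css = 3.886 × 32 = 124.4 mg/h

(a) 5490 mg; (b) 124 mg/h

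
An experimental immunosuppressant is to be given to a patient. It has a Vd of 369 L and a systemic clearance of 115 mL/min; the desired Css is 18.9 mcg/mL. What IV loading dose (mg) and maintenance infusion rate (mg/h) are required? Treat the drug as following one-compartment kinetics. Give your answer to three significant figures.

LD = Vd · C_target = 369.0 × 18.9 = 6974 mg
Convert clearance: 115 mL/min × 60 min/h ÷ 1000 mL/L = 6.900 L/h
Maintenance: replace elimination → rate = CL × Css = 6.900 × 18.9 = 130.4 mg/h

(a) 6970 mg; (b) 130 mg/h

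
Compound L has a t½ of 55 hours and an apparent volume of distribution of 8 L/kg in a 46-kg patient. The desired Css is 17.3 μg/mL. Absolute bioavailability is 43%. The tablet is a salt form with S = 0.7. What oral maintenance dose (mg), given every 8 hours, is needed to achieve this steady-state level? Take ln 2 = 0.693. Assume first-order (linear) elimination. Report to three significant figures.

2130 mg

Total Vd = 8 × 46 = 368.0 L
CL = 0.693 × Vd / t½ = 0.693 × 368.0 / 55 = 4.637 L/h
D = CL × Css × τ / F / S = 4.637 × 17.3 × 8 / 0.43 / 0.7 = 2132 mg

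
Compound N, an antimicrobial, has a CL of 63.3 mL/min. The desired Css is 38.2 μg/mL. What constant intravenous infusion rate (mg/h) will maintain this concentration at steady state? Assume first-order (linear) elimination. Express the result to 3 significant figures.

Convert clearance: 63.3 mL/min × 60 min/h ÷ 1000 mL/L = 3.798 L/h
At steady state, infusion rate equals elimination rate: rate in = CL × Css.
Rate = CL × Css = 3.798 × 38.2 = 145.1 mg/h

145 mg/h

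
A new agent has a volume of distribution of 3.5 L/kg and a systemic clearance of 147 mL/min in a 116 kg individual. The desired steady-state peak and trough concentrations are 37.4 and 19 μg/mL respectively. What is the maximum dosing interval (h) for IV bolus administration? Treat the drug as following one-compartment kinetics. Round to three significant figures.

Vd(total) = 116 kg × 3.5 L/kg = 406.0 L
CL = 147 mL/min = 147 × 0.06 = 8.820 L/h
k = CL / Vd = 8.820 / 406.0 = 0.02172 h⁻¹
Between IV bolus doses, concentration decays as C = C₀·e^(−kτ), so C_peak/C_trough = e^(kτ).
τ_max = ln(C_peak/C_trough) / k = ln(37.4/19) / 0.02172 = 0.6772 / 0.02172 = 31.18 h

31.2 h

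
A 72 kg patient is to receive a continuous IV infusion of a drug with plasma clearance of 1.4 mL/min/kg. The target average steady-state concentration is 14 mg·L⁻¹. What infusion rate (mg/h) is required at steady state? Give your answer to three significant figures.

CL = 1.4 mL/min/kg × 72 kg = 100.8 mL/min = 100.8 × 60/1000 = 6.048 L/h
Infusion rate = CL · Css = 6.048 L/h × 14 mg/L = 84.67 mg/h

84.7 mg/h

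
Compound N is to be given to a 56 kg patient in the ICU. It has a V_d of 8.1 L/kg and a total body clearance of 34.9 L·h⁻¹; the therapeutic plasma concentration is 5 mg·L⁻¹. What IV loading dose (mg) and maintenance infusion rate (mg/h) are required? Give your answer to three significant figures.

(a) 2270 mg; (b) 175 mg/h

Total Vd = 8.1 × 56 = 453.6 L
Loading dose = Vd × C = 453.6 × 5 = 2268 mg
Maintenance: replace elimination → rate = CL × Css = 34.90 × 5 = 174.5 mg/h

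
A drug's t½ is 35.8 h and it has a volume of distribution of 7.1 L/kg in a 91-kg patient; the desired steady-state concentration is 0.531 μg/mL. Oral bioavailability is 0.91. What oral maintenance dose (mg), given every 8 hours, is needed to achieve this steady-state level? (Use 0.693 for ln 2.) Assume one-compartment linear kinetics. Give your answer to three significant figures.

58.4 mg

Total Vd = 7.1 × 91 = 646.1 L
CL = ln 2 · Vd / t½ = 0.693 × 646.1 / 35.8 = 12.51 L/h
D = CL × Css × τ / F = 12.51 × 0.531 × 8 / 0.91 = 58.40 mg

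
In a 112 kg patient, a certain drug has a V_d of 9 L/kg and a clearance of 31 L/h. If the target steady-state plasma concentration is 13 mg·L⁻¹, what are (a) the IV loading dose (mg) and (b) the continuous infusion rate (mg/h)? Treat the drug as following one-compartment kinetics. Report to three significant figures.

(a) 13100 mg; (b) 403 mg/h

Vd = 9 L/kg × 112 kg = 1008 L
Loading dose = Vd × C = 1008 × 13 = 13100 mg
Infusion rate = 31.00 L/h × 13 mg/L = 403.0 mg/h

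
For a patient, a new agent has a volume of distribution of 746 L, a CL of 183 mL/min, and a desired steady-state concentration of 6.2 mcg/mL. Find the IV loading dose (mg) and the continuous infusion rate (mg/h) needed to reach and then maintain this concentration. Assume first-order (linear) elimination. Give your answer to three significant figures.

(a) 4630 mg; (b) 68.1 mg/h

LD = Vd · C_target = 746.0 × 6.2 = 4625 mg
CL = 183 mL/min = 183 × 0.06 = 10.98 L/h
Maintenance infusion rate = CL × Css = 10.98 × 6.2 = 68.08 mg/h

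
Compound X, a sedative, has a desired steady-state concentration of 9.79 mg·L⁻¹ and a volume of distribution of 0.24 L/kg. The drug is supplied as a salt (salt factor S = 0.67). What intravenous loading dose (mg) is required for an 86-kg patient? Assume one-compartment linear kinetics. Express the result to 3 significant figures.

302 mg

Vd(total) = 86 kg × 0.24 L/kg = 20.64 L
LD = Vd × C / S = 20.64 × 9.790 / 0.67 = 301.6 mg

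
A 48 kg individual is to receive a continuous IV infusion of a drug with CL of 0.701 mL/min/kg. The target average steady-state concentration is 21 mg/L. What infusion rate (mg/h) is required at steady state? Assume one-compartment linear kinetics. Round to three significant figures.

CL = 0.701 mL/min/kg × 48 kg = 33.65 mL/min = 33.65 × 60/1000 = 2.019 L/h
Rate = CL × Css = 2.019 × 21 = 42.40 mg/h

42.4 mg/h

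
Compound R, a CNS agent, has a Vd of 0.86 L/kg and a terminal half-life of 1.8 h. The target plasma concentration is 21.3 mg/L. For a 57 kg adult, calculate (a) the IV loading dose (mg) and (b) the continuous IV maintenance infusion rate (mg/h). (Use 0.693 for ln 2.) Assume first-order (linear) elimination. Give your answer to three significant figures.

(a) 1040 mg; (b) 402 mg/h

Total Vd = 0.86 × 57 = 49.02 L
LD = Vd × C = 49.02 × 21.3 = 1044 mg
CL = 0.693 × Vd / t½ = 0.693 × 49.02 / 1.8 = 18.87 L/h
Infusion rate = CL × Css = 18.87 × 21.3 = 401.9 mg/h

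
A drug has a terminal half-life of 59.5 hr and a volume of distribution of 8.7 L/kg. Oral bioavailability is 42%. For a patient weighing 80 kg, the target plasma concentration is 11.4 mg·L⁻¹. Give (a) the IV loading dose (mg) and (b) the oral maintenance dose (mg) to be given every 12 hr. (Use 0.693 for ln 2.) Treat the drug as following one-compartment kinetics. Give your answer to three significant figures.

Total Vd = 8.7 × 80 = 696.0 L
LD = Vd × C = 696.0 × 11.4 = 7934 mg
CL = 0.693 × Vd / t½ = 0.693 × 696.0 / 59.5 = 8.106 L/h
D = CL × Css × τ / F = 8.106 × 11.4 × 12 / 0.42 = 2640 mg

(a) 7930 mg; (b) 2640 mg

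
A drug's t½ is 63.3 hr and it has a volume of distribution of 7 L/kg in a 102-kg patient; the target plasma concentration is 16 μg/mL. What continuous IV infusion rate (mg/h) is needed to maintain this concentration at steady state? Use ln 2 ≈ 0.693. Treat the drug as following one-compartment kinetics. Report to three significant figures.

125 mg/h

Vd(total) = 102 kg × 7 L/kg = 714.0 L
CL = 0.693 × Vd / t½ = 0.693 × 714.0 / 63.3 = 7.817 L/h
Infusion rate = CL × Css = 7.817 × 16 = 125.1 mg/h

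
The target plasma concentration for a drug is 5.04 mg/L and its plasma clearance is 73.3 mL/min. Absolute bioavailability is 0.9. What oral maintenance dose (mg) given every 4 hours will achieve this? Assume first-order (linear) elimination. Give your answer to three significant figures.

98.5 mg

Convert clearance: 73.3 mL/min × 60 min/h ÷ 1000 mL/L = 4.398 L/h
D = CL × Css × τ / F = 4.398 × 5.04 × 4 / 0.9 = 98.52 mg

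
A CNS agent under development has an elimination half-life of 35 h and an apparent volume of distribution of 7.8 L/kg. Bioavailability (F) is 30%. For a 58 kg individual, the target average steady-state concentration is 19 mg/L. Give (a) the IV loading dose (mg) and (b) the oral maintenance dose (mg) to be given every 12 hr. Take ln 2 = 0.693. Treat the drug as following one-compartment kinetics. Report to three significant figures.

(a) 8600 mg; (b) 6810 mg

Total Vd = 7.8 × 58 = 452.4 L
LD = Vd × C = 452.4 × 19 = 8596 mg
CL = 0.693 × Vd / t½ = 0.693 × 452.4 / 35 = 8.958 L/h
D = CL × Css × τ / F = 8.958 × 19 × 12 / 0.3 = 6808 mg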